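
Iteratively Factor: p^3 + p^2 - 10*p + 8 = (p - 2)*(p^2 + 3*p - 4) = (p - 2)*(p + 4)*(p - 1)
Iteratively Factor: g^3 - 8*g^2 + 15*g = (g - 5)*(g^2 - 3*g) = (g - 5)*(g - 3)*(g)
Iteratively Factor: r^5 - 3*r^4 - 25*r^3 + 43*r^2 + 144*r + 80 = (r + 1)*(r^4 - 4*r^3 - 21*r^2 + 64*r + 80) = (r - 4)*(r + 1)*(r^3 - 21*r - 20) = (r - 4)*(r + 1)^2*(r^2 - r - 20) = (r - 5)*(r - 4)*(r + 1)^2*(r + 4)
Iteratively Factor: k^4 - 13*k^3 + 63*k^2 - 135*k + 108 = (k - 3)*(k^3 - 10*k^2 + 33*k - 36) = (k - 4)*(k - 3)*(k^2 - 6*k + 9) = (k - 4)*(k - 3)^2*(k - 3)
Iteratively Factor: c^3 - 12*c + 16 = (c + 4)*(c^2 - 4*c + 4) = (c - 2)*(c + 4)*(c - 2)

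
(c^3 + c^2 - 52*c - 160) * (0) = 0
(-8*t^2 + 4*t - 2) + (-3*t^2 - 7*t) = -11*t^2 - 3*t - 2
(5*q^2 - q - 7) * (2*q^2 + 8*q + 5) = 10*q^4 + 38*q^3 + 3*q^2 - 61*q - 35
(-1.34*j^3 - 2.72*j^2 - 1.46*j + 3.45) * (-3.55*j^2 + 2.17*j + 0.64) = 4.757*j^5 + 6.7482*j^4 - 1.577*j^3 - 17.1565*j^2 + 6.5521*j + 2.208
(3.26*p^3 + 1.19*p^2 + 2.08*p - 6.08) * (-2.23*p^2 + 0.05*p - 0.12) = -7.2698*p^5 - 2.4907*p^4 - 4.9701*p^3 + 13.5196*p^2 - 0.5536*p + 0.7296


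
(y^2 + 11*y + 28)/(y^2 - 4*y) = (y^2 + 11*y + 28)/(y*(y - 4))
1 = 1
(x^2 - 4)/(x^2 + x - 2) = (x - 2)/(x - 1)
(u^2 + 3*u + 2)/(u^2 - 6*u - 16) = (u + 1)/(u - 8)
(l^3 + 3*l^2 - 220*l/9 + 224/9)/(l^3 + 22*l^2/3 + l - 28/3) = (9*l^2 - 36*l + 32)/(3*(3*l^2 + l - 4))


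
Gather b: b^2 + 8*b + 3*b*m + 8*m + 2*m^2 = b^2 + b*(3*m + 8) + 2*m^2 + 8*m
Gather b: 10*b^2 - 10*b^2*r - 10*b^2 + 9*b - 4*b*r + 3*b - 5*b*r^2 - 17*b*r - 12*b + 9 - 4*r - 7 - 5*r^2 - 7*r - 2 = -10*b^2*r + b*(-5*r^2 - 21*r) - 5*r^2 - 11*r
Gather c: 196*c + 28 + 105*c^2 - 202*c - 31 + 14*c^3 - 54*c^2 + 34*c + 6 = 14*c^3 + 51*c^2 + 28*c + 3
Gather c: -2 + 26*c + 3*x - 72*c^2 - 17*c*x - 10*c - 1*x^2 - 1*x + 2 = -72*c^2 + c*(16 - 17*x) - x^2 + 2*x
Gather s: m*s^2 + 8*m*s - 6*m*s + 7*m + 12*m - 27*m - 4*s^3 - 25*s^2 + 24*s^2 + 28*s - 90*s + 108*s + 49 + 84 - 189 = -8*m - 4*s^3 + s^2*(m - 1) + s*(2*m + 46) - 56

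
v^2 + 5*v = v*(v + 5)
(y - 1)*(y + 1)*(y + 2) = y^3 + 2*y^2 - y - 2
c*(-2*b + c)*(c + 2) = -2*b*c^2 - 4*b*c + c^3 + 2*c^2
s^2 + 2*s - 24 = (s - 4)*(s + 6)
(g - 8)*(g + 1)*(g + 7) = g^3 - 57*g - 56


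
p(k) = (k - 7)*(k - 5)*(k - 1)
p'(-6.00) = 311.00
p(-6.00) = -1001.00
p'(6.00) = -1.00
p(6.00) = -5.00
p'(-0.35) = 56.47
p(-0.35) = -53.09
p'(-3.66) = 182.35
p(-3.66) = -430.19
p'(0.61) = 32.26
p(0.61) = -10.94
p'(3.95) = -8.89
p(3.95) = 9.45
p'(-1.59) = 95.92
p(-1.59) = -146.61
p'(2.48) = 0.97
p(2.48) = 16.86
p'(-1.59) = 95.92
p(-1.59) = -146.61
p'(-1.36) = 87.91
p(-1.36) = -125.48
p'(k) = (k - 7)*(k - 5) + (k - 7)*(k - 1) + (k - 5)*(k - 1)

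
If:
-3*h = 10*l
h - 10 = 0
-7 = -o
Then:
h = 10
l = -3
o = 7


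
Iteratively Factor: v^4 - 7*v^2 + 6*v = (v)*(v^3 - 7*v + 6) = v*(v + 3)*(v^2 - 3*v + 2) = v*(v - 1)*(v + 3)*(v - 2)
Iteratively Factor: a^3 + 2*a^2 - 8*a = (a)*(a^2 + 2*a - 8) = a*(a + 4)*(a - 2)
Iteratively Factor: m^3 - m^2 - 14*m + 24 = (m - 3)*(m^2 + 2*m - 8) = (m - 3)*(m + 4)*(m - 2)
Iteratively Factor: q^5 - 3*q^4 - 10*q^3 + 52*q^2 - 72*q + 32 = (q + 4)*(q^4 - 7*q^3 + 18*q^2 - 20*q + 8) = (q - 2)*(q + 4)*(q^3 - 5*q^2 + 8*q - 4) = (q - 2)^2*(q + 4)*(q^2 - 3*q + 2) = (q - 2)^3*(q + 4)*(q - 1)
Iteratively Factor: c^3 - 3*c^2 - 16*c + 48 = (c - 3)*(c^2 - 16) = (c - 3)*(c + 4)*(c - 4)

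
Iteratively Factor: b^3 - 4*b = (b)*(b^2 - 4) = b*(b - 2)*(b + 2)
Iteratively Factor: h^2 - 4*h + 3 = (h - 1)*(h - 3)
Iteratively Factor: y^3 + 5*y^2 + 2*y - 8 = (y - 1)*(y^2 + 6*y + 8) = (y - 1)*(y + 2)*(y + 4)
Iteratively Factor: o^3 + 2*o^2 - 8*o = (o + 4)*(o^2 - 2*o) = o*(o + 4)*(o - 2)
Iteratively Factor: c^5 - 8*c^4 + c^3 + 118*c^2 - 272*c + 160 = (c - 4)*(c^4 - 4*c^3 - 15*c^2 + 58*c - 40) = (c - 4)*(c - 2)*(c^3 - 2*c^2 - 19*c + 20) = (c - 4)*(c - 2)*(c - 1)*(c^2 - c - 20) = (c - 4)*(c - 2)*(c - 1)*(c + 4)*(c - 5)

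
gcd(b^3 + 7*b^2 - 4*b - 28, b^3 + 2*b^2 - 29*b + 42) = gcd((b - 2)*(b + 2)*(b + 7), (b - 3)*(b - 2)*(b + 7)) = b^2 + 5*b - 14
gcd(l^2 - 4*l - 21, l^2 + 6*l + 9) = l + 3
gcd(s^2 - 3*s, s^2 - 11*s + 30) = 1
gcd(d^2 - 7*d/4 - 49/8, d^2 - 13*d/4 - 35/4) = d + 7/4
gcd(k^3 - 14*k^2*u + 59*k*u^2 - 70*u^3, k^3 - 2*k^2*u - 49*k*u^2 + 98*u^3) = k^2 - 9*k*u + 14*u^2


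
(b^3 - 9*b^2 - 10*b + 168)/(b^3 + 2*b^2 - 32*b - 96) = (b - 7)/(b + 4)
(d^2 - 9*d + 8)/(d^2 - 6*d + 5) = (d - 8)/(d - 5)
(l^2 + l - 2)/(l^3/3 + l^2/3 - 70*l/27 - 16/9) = 27*(l^2 + l - 2)/(9*l^3 + 9*l^2 - 70*l - 48)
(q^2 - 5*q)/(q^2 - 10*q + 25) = q/(q - 5)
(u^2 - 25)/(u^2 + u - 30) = (u + 5)/(u + 6)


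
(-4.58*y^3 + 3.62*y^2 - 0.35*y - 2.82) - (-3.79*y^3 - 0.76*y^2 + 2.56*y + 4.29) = -0.79*y^3 + 4.38*y^2 - 2.91*y - 7.11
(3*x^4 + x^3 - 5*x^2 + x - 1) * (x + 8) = 3*x^5 + 25*x^4 + 3*x^3 - 39*x^2 + 7*x - 8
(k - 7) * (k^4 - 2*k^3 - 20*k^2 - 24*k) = k^5 - 9*k^4 - 6*k^3 + 116*k^2 + 168*k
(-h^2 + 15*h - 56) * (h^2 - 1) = -h^4 + 15*h^3 - 55*h^2 - 15*h + 56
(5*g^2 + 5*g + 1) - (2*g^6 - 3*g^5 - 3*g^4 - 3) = -2*g^6 + 3*g^5 + 3*g^4 + 5*g^2 + 5*g + 4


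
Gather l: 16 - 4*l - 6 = 10 - 4*l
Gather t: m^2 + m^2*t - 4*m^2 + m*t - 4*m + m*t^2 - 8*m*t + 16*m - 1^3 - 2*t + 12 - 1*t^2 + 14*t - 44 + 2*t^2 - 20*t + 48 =-3*m^2 + 12*m + t^2*(m + 1) + t*(m^2 - 7*m - 8) + 15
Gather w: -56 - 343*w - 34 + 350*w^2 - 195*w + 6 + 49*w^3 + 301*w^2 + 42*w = 49*w^3 + 651*w^2 - 496*w - 84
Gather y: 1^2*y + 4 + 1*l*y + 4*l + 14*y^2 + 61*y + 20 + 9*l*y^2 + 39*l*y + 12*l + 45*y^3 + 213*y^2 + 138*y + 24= 16*l + 45*y^3 + y^2*(9*l + 227) + y*(40*l + 200) + 48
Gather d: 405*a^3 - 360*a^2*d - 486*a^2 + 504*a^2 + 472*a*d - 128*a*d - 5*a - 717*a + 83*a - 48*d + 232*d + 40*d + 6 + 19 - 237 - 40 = 405*a^3 + 18*a^2 - 639*a + d*(-360*a^2 + 344*a + 224) - 252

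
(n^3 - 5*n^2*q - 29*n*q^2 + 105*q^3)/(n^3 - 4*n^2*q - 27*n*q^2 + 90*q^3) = (-n + 7*q)/(-n + 6*q)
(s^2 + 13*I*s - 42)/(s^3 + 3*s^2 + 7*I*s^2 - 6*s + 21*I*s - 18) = (s + 7*I)/(s^2 + s*(3 + I) + 3*I)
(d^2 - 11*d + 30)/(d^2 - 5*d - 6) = (d - 5)/(d + 1)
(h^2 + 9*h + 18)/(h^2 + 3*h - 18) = (h + 3)/(h - 3)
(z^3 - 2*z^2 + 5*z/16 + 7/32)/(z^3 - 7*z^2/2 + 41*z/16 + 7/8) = (z - 1/2)/(z - 2)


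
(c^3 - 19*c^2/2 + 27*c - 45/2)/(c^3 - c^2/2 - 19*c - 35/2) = (2*c^2 - 9*c + 9)/(2*c^2 + 9*c + 7)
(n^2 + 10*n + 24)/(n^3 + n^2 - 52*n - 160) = (n + 6)/(n^2 - 3*n - 40)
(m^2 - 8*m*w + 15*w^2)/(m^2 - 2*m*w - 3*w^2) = (m - 5*w)/(m + w)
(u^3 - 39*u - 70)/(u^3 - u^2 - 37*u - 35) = (u + 2)/(u + 1)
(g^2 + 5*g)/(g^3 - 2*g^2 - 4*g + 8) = g*(g + 5)/(g^3 - 2*g^2 - 4*g + 8)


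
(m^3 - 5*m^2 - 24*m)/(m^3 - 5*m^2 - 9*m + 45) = m*(m - 8)/(m^2 - 8*m + 15)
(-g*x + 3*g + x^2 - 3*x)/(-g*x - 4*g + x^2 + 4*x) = (x - 3)/(x + 4)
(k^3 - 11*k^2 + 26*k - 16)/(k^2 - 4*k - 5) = (-k^3 + 11*k^2 - 26*k + 16)/(-k^2 + 4*k + 5)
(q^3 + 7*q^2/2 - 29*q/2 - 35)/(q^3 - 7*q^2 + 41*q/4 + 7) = 2*(q^2 + 7*q + 10)/(2*q^2 - 7*q - 4)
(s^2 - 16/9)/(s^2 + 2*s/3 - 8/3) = (s + 4/3)/(s + 2)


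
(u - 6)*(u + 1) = u^2 - 5*u - 6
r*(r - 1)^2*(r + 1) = r^4 - r^3 - r^2 + r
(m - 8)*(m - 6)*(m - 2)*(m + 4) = m^4 - 12*m^3 + 12*m^2 + 208*m - 384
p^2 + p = p*(p + 1)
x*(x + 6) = x^2 + 6*x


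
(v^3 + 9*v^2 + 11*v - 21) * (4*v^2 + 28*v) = 4*v^5 + 64*v^4 + 296*v^3 + 224*v^2 - 588*v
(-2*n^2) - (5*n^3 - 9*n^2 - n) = -5*n^3 + 7*n^2 + n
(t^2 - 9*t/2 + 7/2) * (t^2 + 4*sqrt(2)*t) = t^4 - 9*t^3/2 + 4*sqrt(2)*t^3 - 18*sqrt(2)*t^2 + 7*t^2/2 + 14*sqrt(2)*t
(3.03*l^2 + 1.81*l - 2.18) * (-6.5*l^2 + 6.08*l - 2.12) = -19.695*l^4 + 6.6574*l^3 + 18.7512*l^2 - 17.0916*l + 4.6216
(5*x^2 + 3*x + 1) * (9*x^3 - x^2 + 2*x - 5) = 45*x^5 + 22*x^4 + 16*x^3 - 20*x^2 - 13*x - 5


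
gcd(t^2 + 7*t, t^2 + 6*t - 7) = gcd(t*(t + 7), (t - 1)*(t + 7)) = t + 7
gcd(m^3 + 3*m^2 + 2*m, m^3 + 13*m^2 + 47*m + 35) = m + 1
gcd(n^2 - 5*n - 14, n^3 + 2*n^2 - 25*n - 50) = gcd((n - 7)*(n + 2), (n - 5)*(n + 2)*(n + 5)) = n + 2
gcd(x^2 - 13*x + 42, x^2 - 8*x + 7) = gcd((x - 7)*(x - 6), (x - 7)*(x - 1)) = x - 7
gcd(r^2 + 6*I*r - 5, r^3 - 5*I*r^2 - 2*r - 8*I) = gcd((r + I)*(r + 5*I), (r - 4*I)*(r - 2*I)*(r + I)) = r + I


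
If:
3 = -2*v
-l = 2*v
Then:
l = 3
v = -3/2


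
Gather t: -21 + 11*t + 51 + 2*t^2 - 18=2*t^2 + 11*t + 12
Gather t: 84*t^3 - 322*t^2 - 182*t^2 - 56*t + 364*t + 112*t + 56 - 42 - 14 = 84*t^3 - 504*t^2 + 420*t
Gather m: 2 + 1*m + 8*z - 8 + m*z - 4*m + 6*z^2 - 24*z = m*(z - 3) + 6*z^2 - 16*z - 6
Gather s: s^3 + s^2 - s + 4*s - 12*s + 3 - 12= s^3 + s^2 - 9*s - 9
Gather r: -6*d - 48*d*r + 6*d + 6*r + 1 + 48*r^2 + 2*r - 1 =48*r^2 + r*(8 - 48*d)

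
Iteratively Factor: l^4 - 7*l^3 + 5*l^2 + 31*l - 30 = (l - 1)*(l^3 - 6*l^2 - l + 30) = (l - 1)*(l + 2)*(l^2 - 8*l + 15) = (l - 5)*(l - 1)*(l + 2)*(l - 3)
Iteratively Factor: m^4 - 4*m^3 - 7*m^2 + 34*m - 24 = (m - 2)*(m^3 - 2*m^2 - 11*m + 12) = (m - 2)*(m - 1)*(m^2 - m - 12) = (m - 2)*(m - 1)*(m + 3)*(m - 4)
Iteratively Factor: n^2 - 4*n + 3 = (n - 3)*(n - 1)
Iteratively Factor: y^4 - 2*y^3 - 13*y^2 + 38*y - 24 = (y + 4)*(y^3 - 6*y^2 + 11*y - 6) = (y - 2)*(y + 4)*(y^2 - 4*y + 3) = (y - 3)*(y - 2)*(y + 4)*(y - 1)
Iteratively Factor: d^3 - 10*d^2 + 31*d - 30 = (d - 3)*(d^2 - 7*d + 10) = (d - 3)*(d - 2)*(d - 5)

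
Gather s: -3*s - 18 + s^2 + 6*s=s^2 + 3*s - 18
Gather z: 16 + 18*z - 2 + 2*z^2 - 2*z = 2*z^2 + 16*z + 14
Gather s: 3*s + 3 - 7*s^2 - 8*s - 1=-7*s^2 - 5*s + 2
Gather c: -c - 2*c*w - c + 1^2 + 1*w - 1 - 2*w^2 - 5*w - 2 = c*(-2*w - 2) - 2*w^2 - 4*w - 2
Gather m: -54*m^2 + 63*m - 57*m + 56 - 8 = -54*m^2 + 6*m + 48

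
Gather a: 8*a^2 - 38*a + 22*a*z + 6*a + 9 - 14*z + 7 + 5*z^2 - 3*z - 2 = 8*a^2 + a*(22*z - 32) + 5*z^2 - 17*z + 14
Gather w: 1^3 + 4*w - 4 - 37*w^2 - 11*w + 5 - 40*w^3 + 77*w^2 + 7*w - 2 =-40*w^3 + 40*w^2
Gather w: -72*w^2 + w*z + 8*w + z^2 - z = -72*w^2 + w*(z + 8) + z^2 - z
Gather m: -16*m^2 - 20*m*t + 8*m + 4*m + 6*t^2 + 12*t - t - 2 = -16*m^2 + m*(12 - 20*t) + 6*t^2 + 11*t - 2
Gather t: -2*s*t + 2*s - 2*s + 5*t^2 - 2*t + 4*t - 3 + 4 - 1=5*t^2 + t*(2 - 2*s)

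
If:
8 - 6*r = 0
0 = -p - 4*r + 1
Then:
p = -13/3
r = 4/3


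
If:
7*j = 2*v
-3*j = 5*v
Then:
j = 0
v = 0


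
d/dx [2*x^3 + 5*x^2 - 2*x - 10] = 6*x^2 + 10*x - 2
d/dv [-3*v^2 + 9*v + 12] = 9 - 6*v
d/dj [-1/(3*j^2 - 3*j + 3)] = (2*j - 1)/(3*(j^2 - j + 1)^2)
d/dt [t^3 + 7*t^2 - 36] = t*(3*t + 14)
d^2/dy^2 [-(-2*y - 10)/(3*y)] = 20/(3*y^3)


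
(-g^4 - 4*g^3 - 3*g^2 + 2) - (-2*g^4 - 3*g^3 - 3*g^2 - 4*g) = g^4 - g^3 + 4*g + 2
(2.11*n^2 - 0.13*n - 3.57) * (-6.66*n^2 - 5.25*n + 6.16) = -14.0526*n^4 - 10.2117*n^3 + 37.4563*n^2 + 17.9417*n - 21.9912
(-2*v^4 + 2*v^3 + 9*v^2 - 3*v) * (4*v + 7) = -8*v^5 - 6*v^4 + 50*v^3 + 51*v^2 - 21*v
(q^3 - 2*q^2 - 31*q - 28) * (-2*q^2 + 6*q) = -2*q^5 + 10*q^4 + 50*q^3 - 130*q^2 - 168*q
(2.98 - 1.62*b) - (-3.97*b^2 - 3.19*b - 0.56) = 3.97*b^2 + 1.57*b + 3.54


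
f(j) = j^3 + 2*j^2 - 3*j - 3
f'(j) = 3*j^2 + 4*j - 3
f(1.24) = -1.74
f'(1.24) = 6.57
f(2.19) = 10.53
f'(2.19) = 20.15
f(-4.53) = -41.33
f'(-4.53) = 40.44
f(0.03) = -3.09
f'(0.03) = -2.88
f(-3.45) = -9.91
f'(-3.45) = 18.91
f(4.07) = 85.34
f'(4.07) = 62.97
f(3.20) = 40.65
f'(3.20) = 40.52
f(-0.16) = -2.47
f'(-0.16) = -3.56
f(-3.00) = -3.00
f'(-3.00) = 12.00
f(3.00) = 33.00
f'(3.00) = 36.00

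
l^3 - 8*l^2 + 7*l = l*(l - 7)*(l - 1)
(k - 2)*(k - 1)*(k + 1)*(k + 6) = k^4 + 4*k^3 - 13*k^2 - 4*k + 12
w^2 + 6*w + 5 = (w + 1)*(w + 5)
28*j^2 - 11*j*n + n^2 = (-7*j + n)*(-4*j + n)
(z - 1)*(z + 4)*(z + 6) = z^3 + 9*z^2 + 14*z - 24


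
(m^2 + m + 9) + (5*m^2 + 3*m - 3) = 6*m^2 + 4*m + 6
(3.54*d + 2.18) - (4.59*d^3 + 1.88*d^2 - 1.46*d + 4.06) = -4.59*d^3 - 1.88*d^2 + 5.0*d - 1.88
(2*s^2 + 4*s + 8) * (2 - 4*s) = -8*s^3 - 12*s^2 - 24*s + 16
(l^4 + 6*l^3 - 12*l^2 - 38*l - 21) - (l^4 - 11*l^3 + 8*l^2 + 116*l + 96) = 17*l^3 - 20*l^2 - 154*l - 117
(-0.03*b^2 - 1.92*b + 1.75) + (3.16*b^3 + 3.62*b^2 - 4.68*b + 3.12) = 3.16*b^3 + 3.59*b^2 - 6.6*b + 4.87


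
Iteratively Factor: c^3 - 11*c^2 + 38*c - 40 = (c - 5)*(c^2 - 6*c + 8) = (c - 5)*(c - 4)*(c - 2)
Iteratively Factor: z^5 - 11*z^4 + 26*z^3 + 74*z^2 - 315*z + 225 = (z - 5)*(z^4 - 6*z^3 - 4*z^2 + 54*z - 45) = (z - 5)*(z + 3)*(z^3 - 9*z^2 + 23*z - 15) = (z - 5)^2*(z + 3)*(z^2 - 4*z + 3) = (z - 5)^2*(z - 1)*(z + 3)*(z - 3)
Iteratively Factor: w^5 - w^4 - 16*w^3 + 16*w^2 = (w - 1)*(w^4 - 16*w^2) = (w - 4)*(w - 1)*(w^3 + 4*w^2) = (w - 4)*(w - 1)*(w + 4)*(w^2) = w*(w - 4)*(w - 1)*(w + 4)*(w)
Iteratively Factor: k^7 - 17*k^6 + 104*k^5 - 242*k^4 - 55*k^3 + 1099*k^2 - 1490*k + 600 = (k - 3)*(k^6 - 14*k^5 + 62*k^4 - 56*k^3 - 223*k^2 + 430*k - 200) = (k - 5)*(k - 3)*(k^5 - 9*k^4 + 17*k^3 + 29*k^2 - 78*k + 40) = (k - 5)^2*(k - 3)*(k^4 - 4*k^3 - 3*k^2 + 14*k - 8) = (k - 5)^2*(k - 3)*(k - 1)*(k^3 - 3*k^2 - 6*k + 8) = (k - 5)^2*(k - 3)*(k - 1)^2*(k^2 - 2*k - 8) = (k - 5)^2*(k - 4)*(k - 3)*(k - 1)^2*(k + 2)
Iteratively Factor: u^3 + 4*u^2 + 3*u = (u + 1)*(u^2 + 3*u) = (u + 1)*(u + 3)*(u)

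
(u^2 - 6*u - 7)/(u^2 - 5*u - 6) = (u - 7)/(u - 6)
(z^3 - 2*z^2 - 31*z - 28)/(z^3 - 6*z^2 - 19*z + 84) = (z + 1)/(z - 3)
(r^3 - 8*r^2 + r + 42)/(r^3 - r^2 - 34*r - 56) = (r - 3)/(r + 4)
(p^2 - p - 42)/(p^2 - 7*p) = (p + 6)/p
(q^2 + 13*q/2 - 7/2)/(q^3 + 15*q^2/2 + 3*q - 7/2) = 1/(q + 1)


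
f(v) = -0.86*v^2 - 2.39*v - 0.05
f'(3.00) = -7.55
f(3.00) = -14.96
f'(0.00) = -2.39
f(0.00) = -0.05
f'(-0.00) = -2.39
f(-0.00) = -0.05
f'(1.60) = -5.14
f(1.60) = -6.08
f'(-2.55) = 2.00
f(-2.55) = 0.45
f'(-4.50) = 5.35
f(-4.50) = -6.71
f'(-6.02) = 7.96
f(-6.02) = -16.83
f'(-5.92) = 7.79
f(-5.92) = -16.04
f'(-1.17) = -0.38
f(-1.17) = 1.57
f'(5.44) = -11.75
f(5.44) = -38.50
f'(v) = -1.72*v - 2.39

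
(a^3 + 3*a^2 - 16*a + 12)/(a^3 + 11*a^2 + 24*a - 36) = (a - 2)/(a + 6)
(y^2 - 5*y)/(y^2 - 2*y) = (y - 5)/(y - 2)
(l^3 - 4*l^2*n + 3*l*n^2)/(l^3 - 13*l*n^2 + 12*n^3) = l/(l + 4*n)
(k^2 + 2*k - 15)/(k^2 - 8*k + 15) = (k + 5)/(k - 5)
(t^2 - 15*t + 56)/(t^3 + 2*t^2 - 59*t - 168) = (t - 7)/(t^2 + 10*t + 21)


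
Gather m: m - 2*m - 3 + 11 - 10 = -m - 2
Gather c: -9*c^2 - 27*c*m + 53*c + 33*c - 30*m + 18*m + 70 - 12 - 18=-9*c^2 + c*(86 - 27*m) - 12*m + 40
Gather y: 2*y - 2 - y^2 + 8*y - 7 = -y^2 + 10*y - 9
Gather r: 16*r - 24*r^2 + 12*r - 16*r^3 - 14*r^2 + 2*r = -16*r^3 - 38*r^2 + 30*r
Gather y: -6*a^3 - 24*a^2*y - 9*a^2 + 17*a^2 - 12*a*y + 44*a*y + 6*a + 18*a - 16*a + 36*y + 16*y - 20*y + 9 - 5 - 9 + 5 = -6*a^3 + 8*a^2 + 8*a + y*(-24*a^2 + 32*a + 32)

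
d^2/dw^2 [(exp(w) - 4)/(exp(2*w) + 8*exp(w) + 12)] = (exp(4*w) - 24*exp(3*w) - 168*exp(2*w) - 160*exp(w) + 528)*exp(w)/(exp(6*w) + 24*exp(5*w) + 228*exp(4*w) + 1088*exp(3*w) + 2736*exp(2*w) + 3456*exp(w) + 1728)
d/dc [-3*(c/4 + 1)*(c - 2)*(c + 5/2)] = -9*c^2/4 - 27*c/4 + 9/4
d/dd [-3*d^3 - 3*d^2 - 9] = 3*d*(-3*d - 2)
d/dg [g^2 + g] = 2*g + 1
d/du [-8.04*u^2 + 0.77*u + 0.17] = 0.77 - 16.08*u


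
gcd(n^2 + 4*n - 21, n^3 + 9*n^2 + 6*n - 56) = n + 7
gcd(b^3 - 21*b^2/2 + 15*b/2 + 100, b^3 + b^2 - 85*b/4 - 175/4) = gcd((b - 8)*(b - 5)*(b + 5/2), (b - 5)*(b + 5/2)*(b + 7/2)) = b^2 - 5*b/2 - 25/2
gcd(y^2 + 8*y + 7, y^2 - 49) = y + 7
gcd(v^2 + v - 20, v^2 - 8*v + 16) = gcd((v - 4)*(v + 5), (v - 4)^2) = v - 4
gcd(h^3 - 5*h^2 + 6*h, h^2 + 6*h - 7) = 1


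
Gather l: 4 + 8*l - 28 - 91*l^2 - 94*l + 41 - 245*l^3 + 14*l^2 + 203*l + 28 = -245*l^3 - 77*l^2 + 117*l + 45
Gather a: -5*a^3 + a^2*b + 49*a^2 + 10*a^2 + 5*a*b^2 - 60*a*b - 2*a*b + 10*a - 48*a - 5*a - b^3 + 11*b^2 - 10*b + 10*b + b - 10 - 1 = -5*a^3 + a^2*(b + 59) + a*(5*b^2 - 62*b - 43) - b^3 + 11*b^2 + b - 11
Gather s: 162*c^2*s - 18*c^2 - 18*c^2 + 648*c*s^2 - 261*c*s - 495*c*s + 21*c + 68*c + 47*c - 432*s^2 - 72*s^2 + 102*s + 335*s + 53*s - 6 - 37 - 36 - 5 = -36*c^2 + 136*c + s^2*(648*c - 504) + s*(162*c^2 - 756*c + 490) - 84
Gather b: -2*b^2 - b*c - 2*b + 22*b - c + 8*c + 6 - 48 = -2*b^2 + b*(20 - c) + 7*c - 42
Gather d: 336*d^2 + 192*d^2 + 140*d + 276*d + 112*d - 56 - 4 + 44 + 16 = 528*d^2 + 528*d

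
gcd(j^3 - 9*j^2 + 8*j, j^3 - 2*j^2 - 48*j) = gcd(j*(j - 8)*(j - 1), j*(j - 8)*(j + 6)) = j^2 - 8*j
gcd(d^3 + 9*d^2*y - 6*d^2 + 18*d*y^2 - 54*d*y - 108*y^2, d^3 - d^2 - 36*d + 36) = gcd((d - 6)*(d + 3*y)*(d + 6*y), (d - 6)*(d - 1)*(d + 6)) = d - 6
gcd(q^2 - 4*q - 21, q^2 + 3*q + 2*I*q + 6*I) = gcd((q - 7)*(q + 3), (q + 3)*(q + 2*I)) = q + 3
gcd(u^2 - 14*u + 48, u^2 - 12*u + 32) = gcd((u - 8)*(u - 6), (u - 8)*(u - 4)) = u - 8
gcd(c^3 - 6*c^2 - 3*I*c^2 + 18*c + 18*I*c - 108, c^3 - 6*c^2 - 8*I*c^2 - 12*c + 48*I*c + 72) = c^2 + c*(-6 - 6*I) + 36*I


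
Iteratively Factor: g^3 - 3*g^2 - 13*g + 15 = (g - 1)*(g^2 - 2*g - 15) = (g - 1)*(g + 3)*(g - 5)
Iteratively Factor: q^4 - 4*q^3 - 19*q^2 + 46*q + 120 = (q - 4)*(q^3 - 19*q - 30) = (q - 4)*(q + 3)*(q^2 - 3*q - 10) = (q - 4)*(q + 2)*(q + 3)*(q - 5)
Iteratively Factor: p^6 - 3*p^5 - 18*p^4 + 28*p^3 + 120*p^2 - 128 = (p + 2)*(p^5 - 5*p^4 - 8*p^3 + 44*p^2 + 32*p - 64) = (p - 4)*(p + 2)*(p^4 - p^3 - 12*p^2 - 4*p + 16) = (p - 4)^2*(p + 2)*(p^3 + 3*p^2 - 4) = (p - 4)^2*(p - 1)*(p + 2)*(p^2 + 4*p + 4) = (p - 4)^2*(p - 1)*(p + 2)^2*(p + 2)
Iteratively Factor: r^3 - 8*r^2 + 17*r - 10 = (r - 1)*(r^2 - 7*r + 10) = (r - 5)*(r - 1)*(r - 2)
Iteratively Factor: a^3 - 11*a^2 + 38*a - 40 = (a - 5)*(a^2 - 6*a + 8) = (a - 5)*(a - 4)*(a - 2)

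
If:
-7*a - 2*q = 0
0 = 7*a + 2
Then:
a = -2/7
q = 1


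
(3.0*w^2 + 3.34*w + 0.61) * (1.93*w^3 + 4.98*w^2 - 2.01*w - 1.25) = 5.79*w^5 + 21.3862*w^4 + 11.7805*w^3 - 7.4256*w^2 - 5.4011*w - 0.7625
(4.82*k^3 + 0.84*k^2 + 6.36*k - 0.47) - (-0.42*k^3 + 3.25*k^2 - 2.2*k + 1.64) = 5.24*k^3 - 2.41*k^2 + 8.56*k - 2.11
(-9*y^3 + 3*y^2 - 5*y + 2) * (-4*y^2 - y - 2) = 36*y^5 - 3*y^4 + 35*y^3 - 9*y^2 + 8*y - 4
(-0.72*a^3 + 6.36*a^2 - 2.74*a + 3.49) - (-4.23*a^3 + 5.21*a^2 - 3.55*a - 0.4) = 3.51*a^3 + 1.15*a^2 + 0.81*a + 3.89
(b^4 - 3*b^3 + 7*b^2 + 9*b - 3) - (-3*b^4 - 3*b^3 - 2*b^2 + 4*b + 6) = 4*b^4 + 9*b^2 + 5*b - 9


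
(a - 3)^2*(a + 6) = a^3 - 27*a + 54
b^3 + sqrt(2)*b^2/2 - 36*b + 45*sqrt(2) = (b - 3*sqrt(2))*(b - 3*sqrt(2)/2)*(b + 5*sqrt(2))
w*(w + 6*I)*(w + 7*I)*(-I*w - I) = -I*w^4 + 13*w^3 - I*w^3 + 13*w^2 + 42*I*w^2 + 42*I*w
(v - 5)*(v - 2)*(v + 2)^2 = v^4 - 3*v^3 - 14*v^2 + 12*v + 40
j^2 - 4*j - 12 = (j - 6)*(j + 2)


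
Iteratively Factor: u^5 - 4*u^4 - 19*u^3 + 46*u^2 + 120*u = (u - 4)*(u^4 - 19*u^2 - 30*u) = (u - 4)*(u + 3)*(u^3 - 3*u^2 - 10*u) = (u - 4)*(u + 2)*(u + 3)*(u^2 - 5*u) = u*(u - 4)*(u + 2)*(u + 3)*(u - 5)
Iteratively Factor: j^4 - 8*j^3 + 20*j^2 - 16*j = (j - 4)*(j^3 - 4*j^2 + 4*j) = j*(j - 4)*(j^2 - 4*j + 4) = j*(j - 4)*(j - 2)*(j - 2)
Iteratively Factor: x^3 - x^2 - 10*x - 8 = (x + 1)*(x^2 - 2*x - 8) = (x - 4)*(x + 1)*(x + 2)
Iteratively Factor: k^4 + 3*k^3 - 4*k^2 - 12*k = (k)*(k^3 + 3*k^2 - 4*k - 12) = k*(k + 2)*(k^2 + k - 6) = k*(k + 2)*(k + 3)*(k - 2)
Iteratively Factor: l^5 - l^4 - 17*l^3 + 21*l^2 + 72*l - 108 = (l - 2)*(l^4 + l^3 - 15*l^2 - 9*l + 54) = (l - 2)*(l + 3)*(l^3 - 2*l^2 - 9*l + 18) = (l - 2)*(l + 3)^2*(l^2 - 5*l + 6) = (l - 3)*(l - 2)*(l + 3)^2*(l - 2)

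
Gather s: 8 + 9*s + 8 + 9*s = 18*s + 16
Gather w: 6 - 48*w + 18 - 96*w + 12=36 - 144*w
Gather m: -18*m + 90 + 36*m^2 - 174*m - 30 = 36*m^2 - 192*m + 60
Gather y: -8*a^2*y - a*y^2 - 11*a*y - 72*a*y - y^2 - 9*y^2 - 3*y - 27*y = y^2*(-a - 10) + y*(-8*a^2 - 83*a - 30)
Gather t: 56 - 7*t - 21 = 35 - 7*t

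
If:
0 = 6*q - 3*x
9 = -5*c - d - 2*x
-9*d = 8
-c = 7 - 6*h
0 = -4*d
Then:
No Solution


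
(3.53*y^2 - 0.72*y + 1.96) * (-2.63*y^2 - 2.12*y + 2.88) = -9.2839*y^4 - 5.59*y^3 + 6.538*y^2 - 6.2288*y + 5.6448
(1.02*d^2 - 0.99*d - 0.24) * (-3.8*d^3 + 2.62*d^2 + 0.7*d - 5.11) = -3.876*d^5 + 6.4344*d^4 - 0.9678*d^3 - 6.534*d^2 + 4.8909*d + 1.2264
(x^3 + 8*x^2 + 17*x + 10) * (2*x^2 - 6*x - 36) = 2*x^5 + 10*x^4 - 50*x^3 - 370*x^2 - 672*x - 360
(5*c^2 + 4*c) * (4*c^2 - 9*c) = 20*c^4 - 29*c^3 - 36*c^2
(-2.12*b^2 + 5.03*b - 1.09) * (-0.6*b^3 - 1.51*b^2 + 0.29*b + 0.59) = 1.272*b^5 + 0.1832*b^4 - 7.5561*b^3 + 1.8538*b^2 + 2.6516*b - 0.6431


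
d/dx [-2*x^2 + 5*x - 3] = 5 - 4*x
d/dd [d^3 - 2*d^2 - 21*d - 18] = 3*d^2 - 4*d - 21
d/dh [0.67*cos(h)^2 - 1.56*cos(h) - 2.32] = (1.56 - 1.34*cos(h))*sin(h)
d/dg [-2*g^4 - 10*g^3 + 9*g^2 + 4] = 2*g*(-4*g^2 - 15*g + 9)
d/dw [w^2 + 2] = 2*w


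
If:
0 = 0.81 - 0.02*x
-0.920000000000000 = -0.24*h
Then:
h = 3.83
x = 40.50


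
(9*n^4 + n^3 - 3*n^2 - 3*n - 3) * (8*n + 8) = 72*n^5 + 80*n^4 - 16*n^3 - 48*n^2 - 48*n - 24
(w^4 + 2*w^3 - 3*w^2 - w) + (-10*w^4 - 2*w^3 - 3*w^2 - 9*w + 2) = -9*w^4 - 6*w^2 - 10*w + 2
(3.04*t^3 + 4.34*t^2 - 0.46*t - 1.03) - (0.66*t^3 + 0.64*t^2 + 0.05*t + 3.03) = 2.38*t^3 + 3.7*t^2 - 0.51*t - 4.06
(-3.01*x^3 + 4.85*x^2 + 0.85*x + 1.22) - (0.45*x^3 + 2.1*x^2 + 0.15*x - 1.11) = -3.46*x^3 + 2.75*x^2 + 0.7*x + 2.33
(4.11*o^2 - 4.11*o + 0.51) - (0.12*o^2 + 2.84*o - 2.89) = 3.99*o^2 - 6.95*o + 3.4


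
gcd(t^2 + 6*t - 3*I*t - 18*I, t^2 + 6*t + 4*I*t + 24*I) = t + 6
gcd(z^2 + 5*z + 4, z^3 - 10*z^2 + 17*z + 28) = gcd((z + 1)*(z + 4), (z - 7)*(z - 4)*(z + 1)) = z + 1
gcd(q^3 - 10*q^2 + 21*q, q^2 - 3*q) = q^2 - 3*q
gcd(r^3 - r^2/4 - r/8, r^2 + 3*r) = r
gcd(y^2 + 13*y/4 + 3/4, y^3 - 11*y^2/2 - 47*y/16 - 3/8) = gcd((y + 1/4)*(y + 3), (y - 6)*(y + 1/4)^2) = y + 1/4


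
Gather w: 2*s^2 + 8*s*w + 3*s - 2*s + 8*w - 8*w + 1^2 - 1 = 2*s^2 + 8*s*w + s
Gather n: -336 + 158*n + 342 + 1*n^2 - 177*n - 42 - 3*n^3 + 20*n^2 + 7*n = -3*n^3 + 21*n^2 - 12*n - 36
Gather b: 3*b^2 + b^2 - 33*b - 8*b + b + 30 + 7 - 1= 4*b^2 - 40*b + 36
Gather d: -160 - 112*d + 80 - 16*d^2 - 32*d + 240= -16*d^2 - 144*d + 160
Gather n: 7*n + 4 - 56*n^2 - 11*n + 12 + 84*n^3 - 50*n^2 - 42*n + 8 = 84*n^3 - 106*n^2 - 46*n + 24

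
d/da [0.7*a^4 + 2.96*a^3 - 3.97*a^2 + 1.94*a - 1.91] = 2.8*a^3 + 8.88*a^2 - 7.94*a + 1.94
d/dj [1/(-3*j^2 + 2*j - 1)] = 2*(3*j - 1)/(3*j^2 - 2*j + 1)^2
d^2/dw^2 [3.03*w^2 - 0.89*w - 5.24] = 6.06000000000000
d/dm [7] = 0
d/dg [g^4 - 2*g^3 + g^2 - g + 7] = 4*g^3 - 6*g^2 + 2*g - 1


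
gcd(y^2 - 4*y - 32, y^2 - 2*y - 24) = y + 4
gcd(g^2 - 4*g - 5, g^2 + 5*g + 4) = g + 1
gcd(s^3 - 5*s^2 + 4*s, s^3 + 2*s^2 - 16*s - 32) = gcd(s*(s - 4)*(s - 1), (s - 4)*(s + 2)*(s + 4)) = s - 4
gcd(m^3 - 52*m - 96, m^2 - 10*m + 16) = m - 8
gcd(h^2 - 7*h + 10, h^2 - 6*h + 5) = h - 5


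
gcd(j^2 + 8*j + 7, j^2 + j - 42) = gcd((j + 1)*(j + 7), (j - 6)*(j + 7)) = j + 7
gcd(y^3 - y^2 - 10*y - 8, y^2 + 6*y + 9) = 1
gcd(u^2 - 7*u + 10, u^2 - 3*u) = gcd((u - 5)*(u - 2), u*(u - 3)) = 1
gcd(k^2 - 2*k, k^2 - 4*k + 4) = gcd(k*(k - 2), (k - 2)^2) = k - 2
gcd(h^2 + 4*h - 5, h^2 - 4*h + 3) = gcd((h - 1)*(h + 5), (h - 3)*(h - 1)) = h - 1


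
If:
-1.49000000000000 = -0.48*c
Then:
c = 3.10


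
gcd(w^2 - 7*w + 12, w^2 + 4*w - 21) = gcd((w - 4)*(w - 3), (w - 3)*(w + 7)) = w - 3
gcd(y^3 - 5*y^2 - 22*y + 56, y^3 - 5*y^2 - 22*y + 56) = y^3 - 5*y^2 - 22*y + 56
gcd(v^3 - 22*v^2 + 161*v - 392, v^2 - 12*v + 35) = v - 7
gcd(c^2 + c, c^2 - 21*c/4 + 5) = 1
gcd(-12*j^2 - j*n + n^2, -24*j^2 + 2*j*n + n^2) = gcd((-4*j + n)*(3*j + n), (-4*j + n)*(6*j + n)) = 4*j - n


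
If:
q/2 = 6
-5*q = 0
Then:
No Solution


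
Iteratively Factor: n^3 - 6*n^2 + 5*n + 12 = (n - 4)*(n^2 - 2*n - 3) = (n - 4)*(n - 3)*(n + 1)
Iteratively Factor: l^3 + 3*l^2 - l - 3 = (l + 3)*(l^2 - 1) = (l - 1)*(l + 3)*(l + 1)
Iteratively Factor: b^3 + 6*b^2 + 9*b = (b + 3)*(b^2 + 3*b) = (b + 3)^2*(b)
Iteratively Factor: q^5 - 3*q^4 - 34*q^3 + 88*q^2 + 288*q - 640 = (q - 4)*(q^4 + q^3 - 30*q^2 - 32*q + 160) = (q - 4)*(q + 4)*(q^3 - 3*q^2 - 18*q + 40) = (q - 5)*(q - 4)*(q + 4)*(q^2 + 2*q - 8) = (q - 5)*(q - 4)*(q + 4)^2*(q - 2)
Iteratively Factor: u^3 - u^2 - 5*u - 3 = (u + 1)*(u^2 - 2*u - 3) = (u - 3)*(u + 1)*(u + 1)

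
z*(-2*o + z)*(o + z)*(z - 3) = -2*o^2*z^2 + 6*o^2*z - o*z^3 + 3*o*z^2 + z^4 - 3*z^3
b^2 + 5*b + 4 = (b + 1)*(b + 4)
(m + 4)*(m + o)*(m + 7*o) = m^3 + 8*m^2*o + 4*m^2 + 7*m*o^2 + 32*m*o + 28*o^2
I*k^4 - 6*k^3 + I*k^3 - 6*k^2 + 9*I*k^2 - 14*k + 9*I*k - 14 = (k - 2*I)*(k + I)*(k + 7*I)*(I*k + I)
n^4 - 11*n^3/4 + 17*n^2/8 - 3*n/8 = n*(n - 3/2)*(n - 1)*(n - 1/4)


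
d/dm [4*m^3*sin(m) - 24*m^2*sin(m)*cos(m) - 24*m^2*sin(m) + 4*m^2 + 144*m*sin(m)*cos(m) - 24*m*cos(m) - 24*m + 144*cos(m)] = 4*m^3*cos(m) + 12*m^2*sin(m) - 24*m^2*cos(m) - 24*m^2*cos(2*m) - 24*m*sin(m) - 24*m*sin(2*m) + 144*m*cos(2*m) + 8*m - 144*sin(m) + 72*sin(2*m) - 24*cos(m) - 24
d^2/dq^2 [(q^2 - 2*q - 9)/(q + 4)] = 30/(q^3 + 12*q^2 + 48*q + 64)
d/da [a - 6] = 1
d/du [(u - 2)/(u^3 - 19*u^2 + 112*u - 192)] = (-2*u^2 + 9*u - 4)/(u^5 - 30*u^4 + 345*u^3 - 1880*u^2 + 4800*u - 4608)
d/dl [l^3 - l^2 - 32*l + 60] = 3*l^2 - 2*l - 32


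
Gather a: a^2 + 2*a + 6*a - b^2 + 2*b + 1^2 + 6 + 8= a^2 + 8*a - b^2 + 2*b + 15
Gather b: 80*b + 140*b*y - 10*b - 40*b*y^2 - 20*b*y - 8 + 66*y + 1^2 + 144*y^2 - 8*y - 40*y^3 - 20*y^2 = b*(-40*y^2 + 120*y + 70) - 40*y^3 + 124*y^2 + 58*y - 7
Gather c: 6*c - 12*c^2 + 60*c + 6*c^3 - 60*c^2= 6*c^3 - 72*c^2 + 66*c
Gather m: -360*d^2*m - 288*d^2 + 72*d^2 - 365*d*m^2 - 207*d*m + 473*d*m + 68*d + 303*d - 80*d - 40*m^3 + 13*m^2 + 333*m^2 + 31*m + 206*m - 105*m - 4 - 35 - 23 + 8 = -216*d^2 + 291*d - 40*m^3 + m^2*(346 - 365*d) + m*(-360*d^2 + 266*d + 132) - 54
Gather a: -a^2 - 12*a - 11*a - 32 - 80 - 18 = -a^2 - 23*a - 130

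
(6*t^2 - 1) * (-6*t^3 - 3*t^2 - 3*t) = -36*t^5 - 18*t^4 - 12*t^3 + 3*t^2 + 3*t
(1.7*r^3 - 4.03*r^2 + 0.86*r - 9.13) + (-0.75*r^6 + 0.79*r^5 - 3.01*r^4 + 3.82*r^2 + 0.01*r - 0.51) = -0.75*r^6 + 0.79*r^5 - 3.01*r^4 + 1.7*r^3 - 0.21*r^2 + 0.87*r - 9.64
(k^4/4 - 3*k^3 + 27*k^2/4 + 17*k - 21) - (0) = k^4/4 - 3*k^3 + 27*k^2/4 + 17*k - 21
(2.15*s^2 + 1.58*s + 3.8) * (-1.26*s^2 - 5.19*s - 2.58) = -2.709*s^4 - 13.1493*s^3 - 18.5352*s^2 - 23.7984*s - 9.804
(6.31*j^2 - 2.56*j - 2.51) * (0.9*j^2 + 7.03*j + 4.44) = 5.679*j^4 + 42.0553*j^3 + 7.7606*j^2 - 29.0117*j - 11.1444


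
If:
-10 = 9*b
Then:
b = -10/9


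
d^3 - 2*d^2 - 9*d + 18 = (d - 3)*(d - 2)*(d + 3)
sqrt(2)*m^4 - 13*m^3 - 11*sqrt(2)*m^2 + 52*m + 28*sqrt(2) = (m - 2)*(m + 2)*(m - 7*sqrt(2))*(sqrt(2)*m + 1)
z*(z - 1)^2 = z^3 - 2*z^2 + z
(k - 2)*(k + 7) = k^2 + 5*k - 14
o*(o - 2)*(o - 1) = o^3 - 3*o^2 + 2*o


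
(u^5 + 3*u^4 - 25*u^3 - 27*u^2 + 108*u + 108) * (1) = u^5 + 3*u^4 - 25*u^3 - 27*u^2 + 108*u + 108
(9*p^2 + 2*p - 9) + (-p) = 9*p^2 + p - 9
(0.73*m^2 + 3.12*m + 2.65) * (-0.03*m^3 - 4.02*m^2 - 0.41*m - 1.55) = -0.0219*m^5 - 3.0282*m^4 - 12.9212*m^3 - 13.0637*m^2 - 5.9225*m - 4.1075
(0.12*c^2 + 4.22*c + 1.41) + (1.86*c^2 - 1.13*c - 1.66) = 1.98*c^2 + 3.09*c - 0.25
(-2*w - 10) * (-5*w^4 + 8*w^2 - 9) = 10*w^5 + 50*w^4 - 16*w^3 - 80*w^2 + 18*w + 90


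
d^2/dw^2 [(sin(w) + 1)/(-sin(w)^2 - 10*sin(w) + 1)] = (sin(w)^5 - 6*sin(w)^4 + 34*sin(w)^3 + 108*sin(w)^2 - 55*sin(w) - 222)/(10*sin(w) - cos(w)^2)^3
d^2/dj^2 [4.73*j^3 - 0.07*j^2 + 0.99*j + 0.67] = 28.38*j - 0.14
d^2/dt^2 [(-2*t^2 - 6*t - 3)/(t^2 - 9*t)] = 6*(-8*t^3 - 3*t^2 + 27*t - 81)/(t^3*(t^3 - 27*t^2 + 243*t - 729))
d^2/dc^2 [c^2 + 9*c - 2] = 2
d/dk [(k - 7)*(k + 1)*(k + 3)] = 3*k^2 - 6*k - 25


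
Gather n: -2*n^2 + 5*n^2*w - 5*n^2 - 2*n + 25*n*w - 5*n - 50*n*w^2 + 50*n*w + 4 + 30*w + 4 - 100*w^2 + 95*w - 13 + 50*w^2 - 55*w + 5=n^2*(5*w - 7) + n*(-50*w^2 + 75*w - 7) - 50*w^2 + 70*w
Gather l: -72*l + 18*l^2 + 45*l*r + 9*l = 18*l^2 + l*(45*r - 63)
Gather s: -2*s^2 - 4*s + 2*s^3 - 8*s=2*s^3 - 2*s^2 - 12*s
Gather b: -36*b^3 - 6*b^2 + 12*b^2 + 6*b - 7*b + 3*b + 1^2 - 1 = -36*b^3 + 6*b^2 + 2*b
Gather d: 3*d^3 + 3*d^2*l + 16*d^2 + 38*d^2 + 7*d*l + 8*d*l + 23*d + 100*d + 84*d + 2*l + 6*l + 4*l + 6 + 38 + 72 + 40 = 3*d^3 + d^2*(3*l + 54) + d*(15*l + 207) + 12*l + 156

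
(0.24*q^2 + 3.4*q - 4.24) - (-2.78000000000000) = 0.24*q^2 + 3.4*q - 1.46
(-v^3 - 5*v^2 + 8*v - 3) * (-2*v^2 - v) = 2*v^5 + 11*v^4 - 11*v^3 - 2*v^2 + 3*v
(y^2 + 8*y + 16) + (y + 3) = y^2 + 9*y + 19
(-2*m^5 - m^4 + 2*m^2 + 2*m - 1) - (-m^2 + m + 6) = -2*m^5 - m^4 + 3*m^2 + m - 7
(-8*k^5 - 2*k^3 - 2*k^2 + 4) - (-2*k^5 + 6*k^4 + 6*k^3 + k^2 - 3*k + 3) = -6*k^5 - 6*k^4 - 8*k^3 - 3*k^2 + 3*k + 1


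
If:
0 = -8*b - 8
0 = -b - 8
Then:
No Solution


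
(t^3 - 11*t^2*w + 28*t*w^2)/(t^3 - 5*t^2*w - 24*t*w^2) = (-t^2 + 11*t*w - 28*w^2)/(-t^2 + 5*t*w + 24*w^2)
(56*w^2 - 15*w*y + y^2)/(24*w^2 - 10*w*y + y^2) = (56*w^2 - 15*w*y + y^2)/(24*w^2 - 10*w*y + y^2)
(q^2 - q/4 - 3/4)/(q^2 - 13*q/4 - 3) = (q - 1)/(q - 4)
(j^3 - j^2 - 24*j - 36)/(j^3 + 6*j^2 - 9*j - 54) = (j^2 - 4*j - 12)/(j^2 + 3*j - 18)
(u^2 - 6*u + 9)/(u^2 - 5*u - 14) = (-u^2 + 6*u - 9)/(-u^2 + 5*u + 14)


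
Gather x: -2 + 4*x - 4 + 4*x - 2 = 8*x - 8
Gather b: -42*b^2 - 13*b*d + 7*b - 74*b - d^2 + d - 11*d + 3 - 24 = -42*b^2 + b*(-13*d - 67) - d^2 - 10*d - 21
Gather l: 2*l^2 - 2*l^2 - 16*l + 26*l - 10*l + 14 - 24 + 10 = 0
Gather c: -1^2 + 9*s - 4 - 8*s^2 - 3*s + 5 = -8*s^2 + 6*s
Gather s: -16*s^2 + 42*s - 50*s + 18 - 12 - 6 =-16*s^2 - 8*s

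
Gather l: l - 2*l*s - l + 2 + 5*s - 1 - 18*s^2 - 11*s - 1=-2*l*s - 18*s^2 - 6*s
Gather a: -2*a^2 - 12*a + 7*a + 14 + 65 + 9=-2*a^2 - 5*a + 88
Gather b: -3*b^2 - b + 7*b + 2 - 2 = -3*b^2 + 6*b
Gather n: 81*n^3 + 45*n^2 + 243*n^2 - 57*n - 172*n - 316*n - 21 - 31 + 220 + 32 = 81*n^3 + 288*n^2 - 545*n + 200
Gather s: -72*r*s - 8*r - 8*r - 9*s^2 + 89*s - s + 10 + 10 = -16*r - 9*s^2 + s*(88 - 72*r) + 20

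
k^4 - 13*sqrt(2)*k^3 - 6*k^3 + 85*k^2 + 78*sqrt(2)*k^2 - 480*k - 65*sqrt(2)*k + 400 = (k - 5)*(k - 1)*(k - 8*sqrt(2))*(k - 5*sqrt(2))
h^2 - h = h*(h - 1)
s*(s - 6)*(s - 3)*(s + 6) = s^4 - 3*s^3 - 36*s^2 + 108*s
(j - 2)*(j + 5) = j^2 + 3*j - 10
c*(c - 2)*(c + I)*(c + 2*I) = c^4 - 2*c^3 + 3*I*c^3 - 2*c^2 - 6*I*c^2 + 4*c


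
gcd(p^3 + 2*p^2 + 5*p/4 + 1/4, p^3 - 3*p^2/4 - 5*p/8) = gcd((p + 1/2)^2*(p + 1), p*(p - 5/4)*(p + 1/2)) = p + 1/2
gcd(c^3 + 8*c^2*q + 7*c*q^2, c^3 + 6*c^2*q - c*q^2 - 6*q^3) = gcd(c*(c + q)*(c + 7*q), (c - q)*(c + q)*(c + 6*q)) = c + q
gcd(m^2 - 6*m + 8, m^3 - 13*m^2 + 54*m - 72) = m - 4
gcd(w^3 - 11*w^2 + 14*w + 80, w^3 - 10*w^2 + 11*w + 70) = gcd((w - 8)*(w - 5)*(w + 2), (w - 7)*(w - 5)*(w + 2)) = w^2 - 3*w - 10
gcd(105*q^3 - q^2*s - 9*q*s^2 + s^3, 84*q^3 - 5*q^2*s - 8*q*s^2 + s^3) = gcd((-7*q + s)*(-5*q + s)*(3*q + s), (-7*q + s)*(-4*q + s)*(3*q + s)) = 21*q^2 + 4*q*s - s^2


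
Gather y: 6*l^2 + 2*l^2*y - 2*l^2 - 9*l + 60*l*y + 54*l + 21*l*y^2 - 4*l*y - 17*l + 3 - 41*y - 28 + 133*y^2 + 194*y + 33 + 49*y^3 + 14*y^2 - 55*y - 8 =4*l^2 + 28*l + 49*y^3 + y^2*(21*l + 147) + y*(2*l^2 + 56*l + 98)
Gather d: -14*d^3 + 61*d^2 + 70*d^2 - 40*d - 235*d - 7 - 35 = -14*d^3 + 131*d^2 - 275*d - 42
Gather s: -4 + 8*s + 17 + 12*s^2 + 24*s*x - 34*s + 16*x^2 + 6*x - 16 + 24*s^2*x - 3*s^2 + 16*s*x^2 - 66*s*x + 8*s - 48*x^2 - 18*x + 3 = s^2*(24*x + 9) + s*(16*x^2 - 42*x - 18) - 32*x^2 - 12*x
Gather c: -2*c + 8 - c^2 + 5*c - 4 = -c^2 + 3*c + 4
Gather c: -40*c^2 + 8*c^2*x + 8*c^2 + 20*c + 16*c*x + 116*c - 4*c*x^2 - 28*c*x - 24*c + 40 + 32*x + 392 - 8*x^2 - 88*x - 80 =c^2*(8*x - 32) + c*(-4*x^2 - 12*x + 112) - 8*x^2 - 56*x + 352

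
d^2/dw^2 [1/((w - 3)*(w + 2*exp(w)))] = 2*(-(w - 3)^2*(w + 2*exp(w))*exp(w) + (w - 3)^2*(2*exp(w) + 1)^2 + (w - 3)*(w + 2*exp(w))*(2*exp(w) + 1) + (w + 2*exp(w))^2)/((w - 3)^3*(w + 2*exp(w))^3)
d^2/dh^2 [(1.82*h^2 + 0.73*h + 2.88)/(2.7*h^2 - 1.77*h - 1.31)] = (28.03896*h^3 + 164.59524*h^2 - 67.08906*h + 41.279926)/(19.683*h^6 - 38.7099*h^5 - 3.27321*h^4 + 32.017707*h^3 + 1.588113*h^2 - 9.112491*h - 2.248091)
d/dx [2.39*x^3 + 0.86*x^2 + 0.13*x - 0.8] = 7.17*x^2 + 1.72*x + 0.13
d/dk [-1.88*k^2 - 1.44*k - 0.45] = -3.76*k - 1.44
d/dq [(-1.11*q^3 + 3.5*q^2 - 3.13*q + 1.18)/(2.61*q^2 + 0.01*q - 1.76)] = (-2.8971*q^4 - 0.0222000000000016*q^3 + 14.0651*q^2 - 18.4796*q + 5.497)/(6.8121*q^4 + 0.0522*q^3 - 9.1871*q^2 - 0.0352*q + 3.0976)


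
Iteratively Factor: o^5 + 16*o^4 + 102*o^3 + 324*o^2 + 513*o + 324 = (o + 3)*(o^4 + 13*o^3 + 63*o^2 + 135*o + 108) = (o + 3)*(o + 4)*(o^3 + 9*o^2 + 27*o + 27) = (o + 3)^2*(o + 4)*(o^2 + 6*o + 9) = (o + 3)^3*(o + 4)*(o + 3)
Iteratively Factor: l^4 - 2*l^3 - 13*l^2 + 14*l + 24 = (l - 2)*(l^3 - 13*l - 12) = (l - 4)*(l - 2)*(l^2 + 4*l + 3) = (l - 4)*(l - 2)*(l + 1)*(l + 3)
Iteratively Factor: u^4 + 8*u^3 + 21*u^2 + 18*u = (u)*(u^3 + 8*u^2 + 21*u + 18) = u*(u + 3)*(u^2 + 5*u + 6) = u*(u + 2)*(u + 3)*(u + 3)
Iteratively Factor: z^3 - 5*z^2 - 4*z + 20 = (z - 2)*(z^2 - 3*z - 10) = (z - 2)*(z + 2)*(z - 5)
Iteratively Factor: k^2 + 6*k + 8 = (k + 4)*(k + 2)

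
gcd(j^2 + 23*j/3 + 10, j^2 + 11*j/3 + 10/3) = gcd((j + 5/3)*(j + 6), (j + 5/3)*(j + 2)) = j + 5/3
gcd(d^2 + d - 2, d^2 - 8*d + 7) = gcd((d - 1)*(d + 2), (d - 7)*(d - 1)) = d - 1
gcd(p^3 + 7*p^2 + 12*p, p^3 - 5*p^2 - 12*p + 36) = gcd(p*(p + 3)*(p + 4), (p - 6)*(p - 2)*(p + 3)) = p + 3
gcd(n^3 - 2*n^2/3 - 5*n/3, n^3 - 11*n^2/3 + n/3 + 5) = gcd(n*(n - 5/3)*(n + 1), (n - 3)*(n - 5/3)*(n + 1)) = n^2 - 2*n/3 - 5/3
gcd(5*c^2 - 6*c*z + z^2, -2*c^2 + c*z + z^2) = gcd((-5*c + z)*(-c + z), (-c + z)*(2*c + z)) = -c + z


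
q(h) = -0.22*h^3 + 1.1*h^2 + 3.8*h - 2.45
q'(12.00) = -64.84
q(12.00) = -178.61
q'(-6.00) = -33.16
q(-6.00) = 61.87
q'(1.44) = 5.60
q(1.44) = 4.65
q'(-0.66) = 2.06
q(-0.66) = -4.42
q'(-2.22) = -4.34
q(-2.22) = -3.06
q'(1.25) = 5.52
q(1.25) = 3.59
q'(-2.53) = -5.99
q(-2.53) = -1.46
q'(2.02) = 5.55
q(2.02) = 7.90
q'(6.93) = -12.65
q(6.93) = 3.49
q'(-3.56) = -12.40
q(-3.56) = 7.89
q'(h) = -0.66*h^2 + 2.2*h + 3.8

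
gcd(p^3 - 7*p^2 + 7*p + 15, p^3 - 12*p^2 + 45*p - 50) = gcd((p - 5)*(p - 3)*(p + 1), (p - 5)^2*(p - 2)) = p - 5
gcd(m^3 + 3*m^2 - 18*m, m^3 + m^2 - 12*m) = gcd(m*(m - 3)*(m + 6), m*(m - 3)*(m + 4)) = m^2 - 3*m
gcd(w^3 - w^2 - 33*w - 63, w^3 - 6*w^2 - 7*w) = w - 7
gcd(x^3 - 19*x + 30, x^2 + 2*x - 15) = x^2 + 2*x - 15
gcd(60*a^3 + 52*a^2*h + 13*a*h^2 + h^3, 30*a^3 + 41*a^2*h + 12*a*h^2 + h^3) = 30*a^2 + 11*a*h + h^2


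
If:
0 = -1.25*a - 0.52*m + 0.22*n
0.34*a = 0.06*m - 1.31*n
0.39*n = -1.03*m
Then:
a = 0.00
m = 0.00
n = 0.00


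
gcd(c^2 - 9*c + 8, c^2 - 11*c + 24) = c - 8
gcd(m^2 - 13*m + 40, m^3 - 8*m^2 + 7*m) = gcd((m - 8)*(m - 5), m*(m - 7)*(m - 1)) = 1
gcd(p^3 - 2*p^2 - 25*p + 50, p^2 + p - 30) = p - 5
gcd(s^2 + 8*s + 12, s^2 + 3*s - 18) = s + 6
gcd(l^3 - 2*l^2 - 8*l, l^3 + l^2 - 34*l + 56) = l - 4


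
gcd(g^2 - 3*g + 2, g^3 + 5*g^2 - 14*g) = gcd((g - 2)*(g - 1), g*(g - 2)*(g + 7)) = g - 2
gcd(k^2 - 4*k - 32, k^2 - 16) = k + 4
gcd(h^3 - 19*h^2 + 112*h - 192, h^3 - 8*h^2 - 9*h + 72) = h^2 - 11*h + 24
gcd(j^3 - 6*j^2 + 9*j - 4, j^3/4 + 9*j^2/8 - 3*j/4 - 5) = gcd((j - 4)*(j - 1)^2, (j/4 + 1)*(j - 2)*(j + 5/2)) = 1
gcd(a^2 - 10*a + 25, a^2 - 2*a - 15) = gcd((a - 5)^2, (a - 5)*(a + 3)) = a - 5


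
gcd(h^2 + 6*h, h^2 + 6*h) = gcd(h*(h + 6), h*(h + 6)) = h^2 + 6*h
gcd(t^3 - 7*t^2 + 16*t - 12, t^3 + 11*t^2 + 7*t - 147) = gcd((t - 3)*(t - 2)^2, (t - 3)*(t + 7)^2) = t - 3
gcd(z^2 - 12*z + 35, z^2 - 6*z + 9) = 1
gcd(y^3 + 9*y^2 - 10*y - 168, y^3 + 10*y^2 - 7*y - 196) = y^2 + 3*y - 28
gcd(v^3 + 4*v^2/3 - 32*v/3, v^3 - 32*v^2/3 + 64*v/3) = v^2 - 8*v/3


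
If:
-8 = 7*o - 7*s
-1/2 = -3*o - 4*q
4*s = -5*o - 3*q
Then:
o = -277/378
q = 85/126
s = 155/378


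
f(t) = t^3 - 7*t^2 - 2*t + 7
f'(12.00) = 262.00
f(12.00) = 703.00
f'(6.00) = 22.00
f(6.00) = -41.00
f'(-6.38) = 209.43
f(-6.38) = -524.86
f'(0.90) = -12.17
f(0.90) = 0.26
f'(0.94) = -12.51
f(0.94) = -0.23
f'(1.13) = -13.99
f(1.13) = -2.76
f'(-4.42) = 118.49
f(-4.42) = -207.27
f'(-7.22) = 255.47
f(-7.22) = -719.83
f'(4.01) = -9.90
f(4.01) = -49.10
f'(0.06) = -2.83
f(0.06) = 6.86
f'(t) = 3*t^2 - 14*t - 2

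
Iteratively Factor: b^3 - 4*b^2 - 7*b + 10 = (b - 5)*(b^2 + b - 2) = (b - 5)*(b - 1)*(b + 2)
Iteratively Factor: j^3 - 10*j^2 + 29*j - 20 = (j - 1)*(j^2 - 9*j + 20) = (j - 5)*(j - 1)*(j - 4)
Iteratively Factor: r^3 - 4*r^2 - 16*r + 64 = (r - 4)*(r^2 - 16) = (r - 4)*(r + 4)*(r - 4)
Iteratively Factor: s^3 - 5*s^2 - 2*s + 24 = (s - 4)*(s^2 - s - 6) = (s - 4)*(s - 3)*(s + 2)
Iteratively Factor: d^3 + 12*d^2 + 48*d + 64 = (d + 4)*(d^2 + 8*d + 16) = (d + 4)^2*(d + 4)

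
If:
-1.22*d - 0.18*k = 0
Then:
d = -0.147540983606557*k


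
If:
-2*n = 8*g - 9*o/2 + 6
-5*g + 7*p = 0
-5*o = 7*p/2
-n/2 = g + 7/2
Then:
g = 32/25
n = -239/25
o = -16/25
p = 32/35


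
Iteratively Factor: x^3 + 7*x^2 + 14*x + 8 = (x + 2)*(x^2 + 5*x + 4) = (x + 1)*(x + 2)*(x + 4)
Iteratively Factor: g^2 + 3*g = (g)*(g + 3)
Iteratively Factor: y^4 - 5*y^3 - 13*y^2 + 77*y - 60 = (y - 1)*(y^3 - 4*y^2 - 17*y + 60) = (y - 5)*(y - 1)*(y^2 + y - 12) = (y - 5)*(y - 3)*(y - 1)*(y + 4)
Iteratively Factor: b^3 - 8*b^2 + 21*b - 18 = (b - 2)*(b^2 - 6*b + 9) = (b - 3)*(b - 2)*(b - 3)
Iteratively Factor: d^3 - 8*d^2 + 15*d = (d)*(d^2 - 8*d + 15) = d*(d - 3)*(d - 5)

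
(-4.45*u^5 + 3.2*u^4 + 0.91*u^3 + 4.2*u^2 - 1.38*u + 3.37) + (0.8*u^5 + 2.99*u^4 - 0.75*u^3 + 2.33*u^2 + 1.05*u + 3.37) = -3.65*u^5 + 6.19*u^4 + 0.16*u^3 + 6.53*u^2 - 0.33*u + 6.74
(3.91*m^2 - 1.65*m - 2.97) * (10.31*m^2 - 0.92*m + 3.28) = 40.3121*m^4 - 20.6087*m^3 - 16.2779*m^2 - 2.6796*m - 9.7416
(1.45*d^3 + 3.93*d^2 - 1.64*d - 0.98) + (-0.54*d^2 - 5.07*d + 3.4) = 1.45*d^3 + 3.39*d^2 - 6.71*d + 2.42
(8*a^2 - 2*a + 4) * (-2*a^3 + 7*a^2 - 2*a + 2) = -16*a^5 + 60*a^4 - 38*a^3 + 48*a^2 - 12*a + 8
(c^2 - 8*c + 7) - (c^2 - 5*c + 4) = 3 - 3*c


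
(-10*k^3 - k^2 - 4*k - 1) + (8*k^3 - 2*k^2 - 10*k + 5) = -2*k^3 - 3*k^2 - 14*k + 4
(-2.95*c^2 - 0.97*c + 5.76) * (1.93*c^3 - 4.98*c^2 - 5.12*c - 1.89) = -5.6935*c^5 + 12.8189*c^4 + 31.0514*c^3 - 18.1429*c^2 - 27.6579*c - 10.8864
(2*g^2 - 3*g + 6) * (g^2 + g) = 2*g^4 - g^3 + 3*g^2 + 6*g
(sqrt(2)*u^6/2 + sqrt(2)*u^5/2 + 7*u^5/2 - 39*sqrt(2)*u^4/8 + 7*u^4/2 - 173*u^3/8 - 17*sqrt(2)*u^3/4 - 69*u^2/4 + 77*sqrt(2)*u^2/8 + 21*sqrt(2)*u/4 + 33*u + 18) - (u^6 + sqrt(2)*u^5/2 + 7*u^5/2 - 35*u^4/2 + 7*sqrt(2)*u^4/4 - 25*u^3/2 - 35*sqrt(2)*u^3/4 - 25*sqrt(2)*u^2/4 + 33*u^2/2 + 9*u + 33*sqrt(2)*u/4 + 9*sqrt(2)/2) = -u^6 + sqrt(2)*u^6/2 - 53*sqrt(2)*u^4/8 + 21*u^4 - 73*u^3/8 + 9*sqrt(2)*u^3/2 - 135*u^2/4 + 127*sqrt(2)*u^2/8 - 3*sqrt(2)*u + 24*u - 9*sqrt(2)/2 + 18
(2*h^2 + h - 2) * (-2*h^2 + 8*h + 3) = -4*h^4 + 14*h^3 + 18*h^2 - 13*h - 6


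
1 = 1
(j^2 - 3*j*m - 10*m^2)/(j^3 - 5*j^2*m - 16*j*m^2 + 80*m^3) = (j + 2*m)/(j^2 - 16*m^2)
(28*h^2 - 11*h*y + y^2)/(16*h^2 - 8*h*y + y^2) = (-7*h + y)/(-4*h + y)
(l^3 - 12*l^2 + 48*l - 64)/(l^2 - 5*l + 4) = (l^2 - 8*l + 16)/(l - 1)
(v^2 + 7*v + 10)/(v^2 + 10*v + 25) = (v + 2)/(v + 5)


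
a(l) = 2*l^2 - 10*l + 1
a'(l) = 4*l - 10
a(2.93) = -11.13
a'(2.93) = 1.72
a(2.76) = -11.36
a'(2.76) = 1.04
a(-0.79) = 10.15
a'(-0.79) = -13.16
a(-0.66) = 8.47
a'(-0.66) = -12.64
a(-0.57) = 7.35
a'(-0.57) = -12.28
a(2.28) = -11.40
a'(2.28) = -0.88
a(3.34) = -10.09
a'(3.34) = 3.36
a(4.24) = -5.44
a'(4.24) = 6.96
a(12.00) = 169.00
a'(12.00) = 38.00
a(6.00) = 13.00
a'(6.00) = 14.00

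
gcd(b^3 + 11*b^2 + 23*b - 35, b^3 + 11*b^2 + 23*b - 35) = b^3 + 11*b^2 + 23*b - 35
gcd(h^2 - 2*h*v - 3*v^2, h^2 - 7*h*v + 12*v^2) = -h + 3*v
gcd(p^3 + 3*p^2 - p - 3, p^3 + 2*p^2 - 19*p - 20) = p + 1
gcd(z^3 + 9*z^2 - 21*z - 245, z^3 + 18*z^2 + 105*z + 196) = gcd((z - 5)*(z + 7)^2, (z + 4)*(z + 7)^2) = z^2 + 14*z + 49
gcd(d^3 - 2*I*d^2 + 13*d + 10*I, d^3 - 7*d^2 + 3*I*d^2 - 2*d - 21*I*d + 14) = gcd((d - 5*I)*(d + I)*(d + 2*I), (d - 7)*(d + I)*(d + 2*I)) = d^2 + 3*I*d - 2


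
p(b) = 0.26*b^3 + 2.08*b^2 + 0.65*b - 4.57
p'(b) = 0.78*b^2 + 4.16*b + 0.65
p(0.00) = -4.57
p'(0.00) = 0.65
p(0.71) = -2.97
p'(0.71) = 4.00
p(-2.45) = 2.50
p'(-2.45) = -4.86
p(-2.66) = 3.52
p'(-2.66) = -4.90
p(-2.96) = 4.99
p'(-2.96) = -4.83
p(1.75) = 4.33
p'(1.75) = 10.32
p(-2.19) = 1.25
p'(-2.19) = -4.72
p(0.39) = -3.98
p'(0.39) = 2.39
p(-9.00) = -31.48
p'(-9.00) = 26.39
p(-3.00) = 5.18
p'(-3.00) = -4.81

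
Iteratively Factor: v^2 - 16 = (v - 4)*(v + 4)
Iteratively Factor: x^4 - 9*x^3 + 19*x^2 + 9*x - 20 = (x - 4)*(x^3 - 5*x^2 - x + 5) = (x - 4)*(x - 1)*(x^2 - 4*x - 5) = (x - 5)*(x - 4)*(x - 1)*(x + 1)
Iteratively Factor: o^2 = (o)*(o)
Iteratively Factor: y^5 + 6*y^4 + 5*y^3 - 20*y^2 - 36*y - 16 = (y + 4)*(y^4 + 2*y^3 - 3*y^2 - 8*y - 4) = (y + 1)*(y + 4)*(y^3 + y^2 - 4*y - 4) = (y + 1)^2*(y + 4)*(y^2 - 4) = (y + 1)^2*(y + 2)*(y + 4)*(y - 2)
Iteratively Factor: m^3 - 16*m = (m)*(m^2 - 16) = m*(m - 4)*(m + 4)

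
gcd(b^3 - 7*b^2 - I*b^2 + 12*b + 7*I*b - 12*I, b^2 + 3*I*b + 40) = 1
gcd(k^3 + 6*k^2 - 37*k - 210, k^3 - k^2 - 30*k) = k^2 - k - 30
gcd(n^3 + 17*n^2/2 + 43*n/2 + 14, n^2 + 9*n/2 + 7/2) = n^2 + 9*n/2 + 7/2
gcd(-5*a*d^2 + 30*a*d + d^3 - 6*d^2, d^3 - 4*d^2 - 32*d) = d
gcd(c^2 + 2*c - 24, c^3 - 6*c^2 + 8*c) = c - 4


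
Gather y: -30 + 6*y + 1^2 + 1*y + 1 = 7*y - 28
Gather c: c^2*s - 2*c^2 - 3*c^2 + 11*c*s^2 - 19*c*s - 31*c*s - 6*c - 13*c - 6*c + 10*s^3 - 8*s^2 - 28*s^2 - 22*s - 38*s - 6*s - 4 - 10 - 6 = c^2*(s - 5) + c*(11*s^2 - 50*s - 25) + 10*s^3 - 36*s^2 - 66*s - 20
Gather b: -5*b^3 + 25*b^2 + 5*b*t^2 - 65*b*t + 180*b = -5*b^3 + 25*b^2 + b*(5*t^2 - 65*t + 180)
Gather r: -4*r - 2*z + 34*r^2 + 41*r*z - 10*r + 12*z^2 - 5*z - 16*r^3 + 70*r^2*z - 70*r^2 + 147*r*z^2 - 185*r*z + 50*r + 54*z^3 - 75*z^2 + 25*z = -16*r^3 + r^2*(70*z - 36) + r*(147*z^2 - 144*z + 36) + 54*z^3 - 63*z^2 + 18*z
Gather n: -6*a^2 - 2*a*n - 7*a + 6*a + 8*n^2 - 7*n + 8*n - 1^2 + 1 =-6*a^2 - a + 8*n^2 + n*(1 - 2*a)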